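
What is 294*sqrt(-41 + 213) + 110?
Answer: 110 + 588*sqrt(43) ≈ 3965.8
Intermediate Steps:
294*sqrt(-41 + 213) + 110 = 294*sqrt(172) + 110 = 294*(2*sqrt(43)) + 110 = 588*sqrt(43) + 110 = 110 + 588*sqrt(43)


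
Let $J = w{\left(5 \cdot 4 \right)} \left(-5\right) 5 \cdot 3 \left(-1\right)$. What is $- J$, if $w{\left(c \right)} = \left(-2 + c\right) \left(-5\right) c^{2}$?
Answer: $2700000$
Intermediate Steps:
$w{\left(c \right)} = c^{2} \left(10 - 5 c\right)$ ($w{\left(c \right)} = \left(10 - 5 c\right) c^{2} = c^{2} \left(10 - 5 c\right)$)
$J = -2700000$ ($J = 5 \left(5 \cdot 4\right)^{2} \left(2 - 5 \cdot 4\right) \left(-5\right) 5 \cdot 3 \left(-1\right) = 5 \cdot 20^{2} \left(2 - 20\right) \left(\left(-25\right) 3\right) \left(-1\right) = 5 \cdot 400 \left(2 - 20\right) \left(-75\right) \left(-1\right) = 5 \cdot 400 \left(-18\right) \left(-75\right) \left(-1\right) = \left(-36000\right) \left(-75\right) \left(-1\right) = 2700000 \left(-1\right) = -2700000$)
$- J = \left(-1\right) \left(-2700000\right) = 2700000$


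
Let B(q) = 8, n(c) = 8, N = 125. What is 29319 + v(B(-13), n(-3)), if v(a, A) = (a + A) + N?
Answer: 29460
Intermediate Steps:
v(a, A) = 125 + A + a (v(a, A) = (a + A) + 125 = (A + a) + 125 = 125 + A + a)
29319 + v(B(-13), n(-3)) = 29319 + (125 + 8 + 8) = 29319 + 141 = 29460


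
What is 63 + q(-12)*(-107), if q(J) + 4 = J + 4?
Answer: 1347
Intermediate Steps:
q(J) = J (q(J) = -4 + (J + 4) = -4 + (4 + J) = J)
63 + q(-12)*(-107) = 63 - 12*(-107) = 63 + 1284 = 1347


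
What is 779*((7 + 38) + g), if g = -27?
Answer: 14022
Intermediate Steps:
779*((7 + 38) + g) = 779*((7 + 38) - 27) = 779*(45 - 27) = 779*18 = 14022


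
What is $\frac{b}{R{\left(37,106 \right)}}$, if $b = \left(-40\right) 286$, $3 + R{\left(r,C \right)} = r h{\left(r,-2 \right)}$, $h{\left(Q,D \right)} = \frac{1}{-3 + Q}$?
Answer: $5984$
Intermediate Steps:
$R{\left(r,C \right)} = -3 + \frac{r}{-3 + r}$
$b = -11440$
$\frac{b}{R{\left(37,106 \right)}} = - \frac{11440}{\frac{1}{-3 + 37} \left(9 - 74\right)} = - \frac{11440}{\frac{1}{34} \left(9 - 74\right)} = - \frac{11440}{\frac{1}{34} \left(-65\right)} = - \frac{11440}{- \frac{65}{34}} = \left(-11440\right) \left(- \frac{34}{65}\right) = 5984$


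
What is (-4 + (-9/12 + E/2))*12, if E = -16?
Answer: -153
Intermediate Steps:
(-4 + (-9/12 + E/2))*12 = (-4 + (-9/12 - 16/2))*12 = (-4 + (-9*1/12 - 16*½))*12 = (-4 + (-¾ - 8))*12 = (-4 - 35/4)*12 = -51/4*12 = -153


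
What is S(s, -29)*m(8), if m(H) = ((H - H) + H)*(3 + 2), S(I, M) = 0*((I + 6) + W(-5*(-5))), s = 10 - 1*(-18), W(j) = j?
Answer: 0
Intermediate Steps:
s = 28 (s = 10 + 18 = 28)
S(I, M) = 0 (S(I, M) = 0*((I + 6) - 5*(-5)) = 0*((6 + I) + 25) = 0*(31 + I) = 0)
m(H) = 5*H (m(H) = (0 + H)*5 = H*5 = 5*H)
S(s, -29)*m(8) = 0*(5*8) = 0*40 = 0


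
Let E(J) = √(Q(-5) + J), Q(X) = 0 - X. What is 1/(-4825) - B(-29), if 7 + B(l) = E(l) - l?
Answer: -106151/4825 - 2*I*√6 ≈ -22.0 - 4.899*I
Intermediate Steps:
Q(X) = -X
E(J) = √(5 + J) (E(J) = √(-1*(-5) + J) = √(5 + J))
B(l) = -7 + √(5 + l) - l (B(l) = -7 + (√(5 + l) - l) = -7 + √(5 + l) - l)
1/(-4825) - B(-29) = 1/(-4825) - (-7 + √(5 - 29) - 1*(-29)) = -1/4825 - (-7 + √(-24) + 29) = -1/4825 - (-7 + 2*I*√6 + 29) = -1/4825 - (22 + 2*I*√6) = -1/4825 + (-22 - 2*I*√6) = -106151/4825 - 2*I*√6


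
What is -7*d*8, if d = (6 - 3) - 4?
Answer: 56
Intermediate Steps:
d = -1 (d = 3 - 4 = -1)
-7*d*8 = -7*(-1)*8 = 7*8 = 56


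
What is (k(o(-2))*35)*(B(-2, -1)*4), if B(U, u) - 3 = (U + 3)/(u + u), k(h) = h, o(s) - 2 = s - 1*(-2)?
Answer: 700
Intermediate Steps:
o(s) = 4 + s (o(s) = 2 + (s - 1*(-2)) = 2 + (s + 2) = 2 + (2 + s) = 4 + s)
B(U, u) = 3 + (3 + U)/(2*u) (B(U, u) = 3 + (U + 3)/(u + u) = 3 + (3 + U)/((2*u)) = 3 + (3 + U)*(1/(2*u)) = 3 + (3 + U)/(2*u))
(k(o(-2))*35)*(B(-2, -1)*4) = ((4 - 2)*35)*(((½)*(3 - 2 + 6*(-1))/(-1))*4) = (2*35)*(((½)*(-1)*(3 - 2 - 6))*4) = 70*(((½)*(-1)*(-5))*4) = 70*((5/2)*4) = 70*10 = 700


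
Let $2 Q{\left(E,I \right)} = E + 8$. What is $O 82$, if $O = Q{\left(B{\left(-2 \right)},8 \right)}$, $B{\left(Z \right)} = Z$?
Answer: $246$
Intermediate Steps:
$Q{\left(E,I \right)} = 4 + \frac{E}{2}$ ($Q{\left(E,I \right)} = \frac{E + 8}{2} = \frac{8 + E}{2} = 4 + \frac{E}{2}$)
$O = 3$ ($O = 4 + \frac{1}{2} \left(-2\right) = 4 - 1 = 3$)
$O 82 = 3 \cdot 82 = 246$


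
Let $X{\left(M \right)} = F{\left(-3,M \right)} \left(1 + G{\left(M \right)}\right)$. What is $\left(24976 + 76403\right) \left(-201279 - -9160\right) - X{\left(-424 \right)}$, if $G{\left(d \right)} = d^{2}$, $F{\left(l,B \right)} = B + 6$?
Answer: $-19401685315$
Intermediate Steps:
$F{\left(l,B \right)} = 6 + B$
$X{\left(M \right)} = \left(1 + M^{2}\right) \left(6 + M\right)$ ($X{\left(M \right)} = \left(6 + M\right) \left(1 + M^{2}\right) = \left(1 + M^{2}\right) \left(6 + M\right)$)
$\left(24976 + 76403\right) \left(-201279 - -9160\right) - X{\left(-424 \right)} = \left(24976 + 76403\right) \left(-201279 - -9160\right) - \left(1 + \left(-424\right)^{2}\right) \left(6 - 424\right) = 101379 \left(-201279 + 9160\right) - \left(1 + 179776\right) \left(-418\right) = 101379 \left(-192119\right) - 179777 \left(-418\right) = -19476832101 - -75146786 = -19476832101 + 75146786 = -19401685315$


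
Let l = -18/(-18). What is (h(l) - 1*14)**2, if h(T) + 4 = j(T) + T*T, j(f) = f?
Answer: 256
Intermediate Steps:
l = 1 (l = -18*(-1/18) = 1)
h(T) = -4 + T + T**2 (h(T) = -4 + (T + T*T) = -4 + (T + T**2) = -4 + T + T**2)
(h(l) - 1*14)**2 = ((-4 + 1 + 1**2) - 1*14)**2 = ((-4 + 1 + 1) - 14)**2 = (-2 - 14)**2 = (-16)**2 = 256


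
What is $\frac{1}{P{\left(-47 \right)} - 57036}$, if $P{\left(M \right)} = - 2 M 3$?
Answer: $- \frac{1}{56754} \approx -1.762 \cdot 10^{-5}$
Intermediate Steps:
$P{\left(M \right)} = - 6 M$
$\frac{1}{P{\left(-47 \right)} - 57036} = \frac{1}{\left(-6\right) \left(-47\right) - 57036} = \frac{1}{282 - 57036} = \frac{1}{-56754} = - \frac{1}{56754}$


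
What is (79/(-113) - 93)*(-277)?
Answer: 2932876/113 ≈ 25955.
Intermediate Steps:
(79/(-113) - 93)*(-277) = (79*(-1/113) - 93)*(-277) = (-79/113 - 93)*(-277) = -10588/113*(-277) = 2932876/113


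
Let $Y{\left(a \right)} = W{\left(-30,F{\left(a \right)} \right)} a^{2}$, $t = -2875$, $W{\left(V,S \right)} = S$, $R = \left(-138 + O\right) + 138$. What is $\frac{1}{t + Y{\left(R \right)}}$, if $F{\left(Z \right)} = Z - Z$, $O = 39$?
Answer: $- \frac{1}{2875} \approx -0.00034783$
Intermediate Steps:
$F{\left(Z \right)} = 0$
$R = 39$ ($R = \left(-138 + 39\right) + 138 = -99 + 138 = 39$)
$Y{\left(a \right)} = 0$ ($Y{\left(a \right)} = 0 a^{2} = 0$)
$\frac{1}{t + Y{\left(R \right)}} = \frac{1}{-2875 + 0} = \frac{1}{-2875} = - \frac{1}{2875}$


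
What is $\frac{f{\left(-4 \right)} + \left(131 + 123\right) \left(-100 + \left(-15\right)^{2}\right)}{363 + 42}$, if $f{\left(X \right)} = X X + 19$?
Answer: $\frac{2119}{27} \approx 78.481$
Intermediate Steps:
$f{\left(X \right)} = 19 + X^{2}$ ($f{\left(X \right)} = X^{2} + 19 = 19 + X^{2}$)
$\frac{f{\left(-4 \right)} + \left(131 + 123\right) \left(-100 + \left(-15\right)^{2}\right)}{363 + 42} = \frac{\left(19 + \left(-4\right)^{2}\right) + \left(131 + 123\right) \left(-100 + \left(-15\right)^{2}\right)}{363 + 42} = \frac{\left(19 + 16\right) + 254 \left(-100 + 225\right)}{405} = \left(35 + 254 \cdot 125\right) \frac{1}{405} = \left(35 + 31750\right) \frac{1}{405} = 31785 \cdot \frac{1}{405} = \frac{2119}{27}$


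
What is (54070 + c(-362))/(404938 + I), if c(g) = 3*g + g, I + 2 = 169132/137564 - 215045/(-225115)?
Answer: 40739583861823/313500306645738 ≈ 0.12995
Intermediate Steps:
I = 286058042/1548385993 (I = -2 + (169132/137564 - 215045/(-225115)) = -2 + (169132*(1/137564) - 215045*(-1/225115)) = -2 + (42283/34391 + 43009/45023) = -2 + 3382830028/1548385993 = 286058042/1548385993 ≈ 0.18475)
c(g) = 4*g
(54070 + c(-362))/(404938 + I) = (54070 + 4*(-362))/(404938 + 286058042/1548385993) = (54070 - 1448)/(627000613291476/1548385993) = 52622*(1548385993/627000613291476) = 40739583861823/313500306645738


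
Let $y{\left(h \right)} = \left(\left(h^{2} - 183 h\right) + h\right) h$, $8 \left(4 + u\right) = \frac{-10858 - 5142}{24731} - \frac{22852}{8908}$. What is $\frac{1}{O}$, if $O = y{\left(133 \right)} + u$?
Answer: $- \frac{440607496}{381903333190643} \approx -1.1537 \cdot 10^{-6}$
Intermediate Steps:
$u = - \frac{1939350187}{440607496}$ ($u = -4 + \frac{\frac{-10858 - 5142}{24731} - \frac{22852}{8908}}{8} = -4 + \frac{\left(-10858 - 5142\right) \frac{1}{24731} - \frac{5713}{2227}}{8} = -4 + \frac{\left(-16000\right) \frac{1}{24731} - \frac{5713}{2227}}{8} = -4 + \frac{- \frac{16000}{24731} - \frac{5713}{2227}}{8} = -4 + \frac{1}{8} \left(- \frac{176920203}{55075937}\right) = -4 - \frac{176920203}{440607496} = - \frac{1939350187}{440607496} \approx -4.4015$)
$y{\left(h \right)} = h \left(h^{2} - 182 h\right)$ ($y{\left(h \right)} = \left(h^{2} - 182 h\right) h = h \left(h^{2} - 182 h\right)$)
$O = - \frac{381903333190643}{440607496}$ ($O = 133^{2} \left(-182 + 133\right) - \frac{1939350187}{440607496} = 17689 \left(-49\right) - \frac{1939350187}{440607496} = -866761 - \frac{1939350187}{440607496} = - \frac{381903333190643}{440607496} \approx -8.6677 \cdot 10^{5}$)
$\frac{1}{O} = \frac{1}{- \frac{381903333190643}{440607496}} = - \frac{440607496}{381903333190643}$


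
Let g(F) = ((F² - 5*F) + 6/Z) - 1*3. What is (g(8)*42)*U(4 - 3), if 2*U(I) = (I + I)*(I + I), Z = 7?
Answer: 1836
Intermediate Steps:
U(I) = 2*I² (U(I) = ((I + I)*(I + I))/2 = ((2*I)*(2*I))/2 = (4*I²)/2 = 2*I²)
g(F) = -15/7 + F² - 5*F (g(F) = ((F² - 5*F) + 6/7) - 1*3 = ((F² - 5*F) + 6*(⅐)) - 3 = ((F² - 5*F) + 6/7) - 3 = (6/7 + F² - 5*F) - 3 = -15/7 + F² - 5*F)
(g(8)*42)*U(4 - 3) = ((-15/7 + 8² - 5*8)*42)*(2*(4 - 3)²) = ((-15/7 + 64 - 40)*42)*(2*1²) = ((153/7)*42)*(2*1) = 918*2 = 1836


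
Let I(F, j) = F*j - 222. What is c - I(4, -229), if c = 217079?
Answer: 218217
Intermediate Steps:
I(F, j) = -222 + F*j
c - I(4, -229) = 217079 - (-222 + 4*(-229)) = 217079 - (-222 - 916) = 217079 - 1*(-1138) = 217079 + 1138 = 218217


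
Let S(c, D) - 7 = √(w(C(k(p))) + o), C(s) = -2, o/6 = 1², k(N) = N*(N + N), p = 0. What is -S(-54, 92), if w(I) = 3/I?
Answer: -7 - 3*√2/2 ≈ -9.1213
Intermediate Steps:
k(N) = 2*N² (k(N) = N*(2*N) = 2*N²)
o = 6 (o = 6*1² = 6*1 = 6)
S(c, D) = 7 + 3*√2/2 (S(c, D) = 7 + √(3/(-2) + 6) = 7 + √(3*(-½) + 6) = 7 + √(-3/2 + 6) = 7 + √(9/2) = 7 + 3*√2/2)
-S(-54, 92) = -(7 + 3*√2/2) = -7 - 3*√2/2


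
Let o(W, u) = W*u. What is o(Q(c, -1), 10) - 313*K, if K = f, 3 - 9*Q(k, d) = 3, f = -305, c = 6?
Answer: 95465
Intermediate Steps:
Q(k, d) = 0 (Q(k, d) = ⅓ - ⅑*3 = ⅓ - ⅓ = 0)
K = -305
o(Q(c, -1), 10) - 313*K = 0*10 - 313*(-305) = 0 + 95465 = 95465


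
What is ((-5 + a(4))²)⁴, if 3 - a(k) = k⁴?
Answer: 19631688197463081216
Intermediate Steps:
a(k) = 3 - k⁴
((-5 + a(4))²)⁴ = ((-5 + (3 - 1*4⁴))²)⁴ = ((-5 + (3 - 1*256))²)⁴ = ((-5 + (3 - 256))²)⁴ = ((-5 - 253)²)⁴ = ((-258)²)⁴ = 66564⁴ = 19631688197463081216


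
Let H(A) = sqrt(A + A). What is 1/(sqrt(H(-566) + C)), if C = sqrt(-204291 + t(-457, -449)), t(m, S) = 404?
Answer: -I**(3/2)/sqrt(sqrt(203887) + 2*sqrt(283)) ≈ 0.032102 - 0.032102*I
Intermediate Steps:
H(A) = sqrt(2)*sqrt(A) (H(A) = sqrt(2*A) = sqrt(2)*sqrt(A))
C = I*sqrt(203887) (C = sqrt(-204291 + 404) = sqrt(-203887) = I*sqrt(203887) ≈ 451.54*I)
1/(sqrt(H(-566) + C)) = 1/(sqrt(sqrt(2)*sqrt(-566) + I*sqrt(203887))) = 1/(sqrt(sqrt(2)*(I*sqrt(566)) + I*sqrt(203887))) = 1/(sqrt(2*I*sqrt(283) + I*sqrt(203887))) = 1/(sqrt(I*sqrt(203887) + 2*I*sqrt(283))) = 1/sqrt(I*sqrt(203887) + 2*I*sqrt(283))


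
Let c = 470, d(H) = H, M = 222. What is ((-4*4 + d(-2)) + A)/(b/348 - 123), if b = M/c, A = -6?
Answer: 654240/3352943 ≈ 0.19512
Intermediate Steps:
b = 111/235 (b = 222/470 = 222*(1/470) = 111/235 ≈ 0.47234)
((-4*4 + d(-2)) + A)/(b/348 - 123) = ((-4*4 - 2) - 6)/((111/235)/348 - 123) = ((-16 - 2) - 6)/((111/235)*(1/348) - 123) = (-18 - 6)/(37/27260 - 123) = -24/(-3352943/27260) = -24*(-27260/3352943) = 654240/3352943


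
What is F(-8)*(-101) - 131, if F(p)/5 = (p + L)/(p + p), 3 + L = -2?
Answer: -8661/16 ≈ -541.31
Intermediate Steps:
L = -5 (L = -3 - 2 = -5)
F(p) = 5*(-5 + p)/(2*p) (F(p) = 5*((p - 5)/(p + p)) = 5*((-5 + p)/((2*p))) = 5*((-5 + p)*(1/(2*p))) = 5*((-5 + p)/(2*p)) = 5*(-5 + p)/(2*p))
F(-8)*(-101) - 131 = ((5/2)*(-5 - 8)/(-8))*(-101) - 131 = ((5/2)*(-⅛)*(-13))*(-101) - 131 = (65/16)*(-101) - 131 = -6565/16 - 131 = -8661/16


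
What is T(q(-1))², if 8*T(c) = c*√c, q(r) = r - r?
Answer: 0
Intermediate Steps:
q(r) = 0
T(c) = c^(3/2)/8 (T(c) = (c*√c)/8 = c^(3/2)/8)
T(q(-1))² = (0^(3/2)/8)² = ((⅛)*0)² = 0² = 0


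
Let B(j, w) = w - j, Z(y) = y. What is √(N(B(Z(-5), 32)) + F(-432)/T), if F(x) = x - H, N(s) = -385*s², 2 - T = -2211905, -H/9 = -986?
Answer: I*√2578682703095511727/2211907 ≈ 725.99*I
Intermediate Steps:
H = 8874 (H = -9*(-986) = 8874)
T = 2211907 (T = 2 - 1*(-2211905) = 2 + 2211905 = 2211907)
F(x) = -8874 + x (F(x) = x - 1*8874 = x - 8874 = -8874 + x)
√(N(B(Z(-5), 32)) + F(-432)/T) = √(-385*(32 - 1*(-5))² + (-8874 - 432)/2211907) = √(-385*(32 + 5)² - 9306*1/2211907) = √(-385*37² - 9306/2211907) = √(-385*1369 - 9306/2211907) = √(-527065 - 9306/2211907) = √(-1165818772261/2211907) = I*√2578682703095511727/2211907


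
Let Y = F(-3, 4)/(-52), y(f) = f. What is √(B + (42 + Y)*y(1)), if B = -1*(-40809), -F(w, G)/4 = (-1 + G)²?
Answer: 24*√11986/13 ≈ 202.12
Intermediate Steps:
F(w, G) = -4*(-1 + G)²
B = 40809
Y = 9/13 (Y = -4*(-1 + 4)²/(-52) = -4*3²*(-1/52) = -4*9*(-1/52) = -36*(-1/52) = 9/13 ≈ 0.69231)
√(B + (42 + Y)*y(1)) = √(40809 + (42 + 9/13)*1) = √(40809 + (555/13)*1) = √(40809 + 555/13) = √(531072/13) = 24*√11986/13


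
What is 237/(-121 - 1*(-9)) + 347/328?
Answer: -4859/4592 ≈ -1.0581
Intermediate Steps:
237/(-121 - 1*(-9)) + 347/328 = 237/(-121 + 9) + 347*(1/328) = 237/(-112) + 347/328 = 237*(-1/112) + 347/328 = -237/112 + 347/328 = -4859/4592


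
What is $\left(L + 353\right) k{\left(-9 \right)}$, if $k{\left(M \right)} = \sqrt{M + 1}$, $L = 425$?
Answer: $1556 i \sqrt{2} \approx 2200.5 i$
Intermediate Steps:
$k{\left(M \right)} = \sqrt{1 + M}$
$\left(L + 353\right) k{\left(-9 \right)} = \left(425 + 353\right) \sqrt{1 - 9} = 778 \sqrt{-8} = 778 \cdot 2 i \sqrt{2} = 1556 i \sqrt{2}$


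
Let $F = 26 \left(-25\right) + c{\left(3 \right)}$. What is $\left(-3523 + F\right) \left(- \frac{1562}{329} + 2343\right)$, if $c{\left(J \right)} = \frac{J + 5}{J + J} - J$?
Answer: $- \frac{9634525340}{987} \approx -9.7614 \cdot 10^{6}$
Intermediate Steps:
$c{\left(J \right)} = - J + \frac{5 + J}{2 J}$ ($c{\left(J \right)} = \frac{5 + J}{2 J} - J = - J + \frac{5 + J}{2 J}$)
$F = - \frac{1955}{3}$ ($F = 26 \left(-25\right) + \left(\frac{1}{2} - 3 + \frac{5}{2 \cdot 3}\right) = -650 + \left(\frac{1}{2} - 3 + \frac{5}{2} \cdot \frac{1}{3}\right) = -650 + \left(\frac{1}{2} - 3 + \frac{5}{6}\right) = -650 - \frac{5}{3} = - \frac{1955}{3} \approx -651.67$)
$\left(-3523 + F\right) \left(- \frac{1562}{329} + 2343\right) = \left(-3523 - \frac{1955}{3}\right) \left(- \frac{1562}{329} + 2343\right) = - \frac{12524 \left(\left(-1562\right) \frac{1}{329} + 2343\right)}{3} = - \frac{12524 \left(- \frac{1562}{329} + 2343\right)}{3} = \left(- \frac{12524}{3}\right) \frac{769285}{329} = - \frac{9634525340}{987}$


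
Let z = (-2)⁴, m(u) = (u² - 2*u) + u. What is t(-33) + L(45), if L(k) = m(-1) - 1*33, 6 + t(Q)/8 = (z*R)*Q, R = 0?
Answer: -79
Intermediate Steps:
m(u) = u² - u
z = 16
t(Q) = -48 (t(Q) = -48 + 8*((16*0)*Q) = -48 + 8*(0*Q) = -48 + 8*0 = -48 + 0 = -48)
L(k) = -31 (L(k) = -(-1 - 1) - 1*33 = -1*(-2) - 33 = 2 - 33 = -31)
t(-33) + L(45) = -48 - 31 = -79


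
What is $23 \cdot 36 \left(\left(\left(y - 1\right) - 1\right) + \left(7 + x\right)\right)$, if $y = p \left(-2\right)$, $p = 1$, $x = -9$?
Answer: $-4968$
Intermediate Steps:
$y = -2$ ($y = 1 \left(-2\right) = -2$)
$23 \cdot 36 \left(\left(\left(y - 1\right) - 1\right) + \left(7 + x\right)\right) = 23 \cdot 36 \left(\left(\left(-2 - 1\right) - 1\right) + \left(7 - 9\right)\right) = 828 \left(\left(-3 - 1\right) - 2\right) = 828 \left(-4 - 2\right) = 828 \left(-6\right) = -4968$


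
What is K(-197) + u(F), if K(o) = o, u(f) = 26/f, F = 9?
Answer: -1747/9 ≈ -194.11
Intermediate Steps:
K(-197) + u(F) = -197 + 26/9 = -1747/9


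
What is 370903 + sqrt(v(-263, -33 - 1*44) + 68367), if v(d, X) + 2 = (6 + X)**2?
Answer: 370903 + 17*sqrt(254) ≈ 3.7117e+5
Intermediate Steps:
v(d, X) = -2 + (6 + X)**2
370903 + sqrt(v(-263, -33 - 1*44) + 68367) = 370903 + sqrt((-2 + (6 + (-33 - 1*44))**2) + 68367) = 370903 + sqrt((-2 + (6 + (-33 - 44))**2) + 68367) = 370903 + sqrt((-2 + (6 - 77)**2) + 68367) = 370903 + sqrt((-2 + (-71)**2) + 68367) = 370903 + sqrt((-2 + 5041) + 68367) = 370903 + sqrt(5039 + 68367) = 370903 + sqrt(73406) = 370903 + 17*sqrt(254)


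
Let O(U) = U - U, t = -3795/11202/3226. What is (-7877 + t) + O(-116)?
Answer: -94885429533/12045884 ≈ -7877.0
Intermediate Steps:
t = -1265/12045884 (t = -3795*1/11202*(1/3226) = -1265/3734*1/3226 = -1265/12045884 ≈ -0.00010502)
O(U) = 0
(-7877 + t) + O(-116) = (-7877 - 1265/12045884) + 0 = -94885429533/12045884 + 0 = -94885429533/12045884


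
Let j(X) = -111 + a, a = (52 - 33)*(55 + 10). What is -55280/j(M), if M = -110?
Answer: -13820/281 ≈ -49.182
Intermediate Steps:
a = 1235 (a = 19*65 = 1235)
j(X) = 1124 (j(X) = -111 + 1235 = 1124)
-55280/j(M) = -55280/1124 = -55280*1/1124 = -13820/281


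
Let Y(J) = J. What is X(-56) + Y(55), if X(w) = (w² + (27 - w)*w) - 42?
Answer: -1499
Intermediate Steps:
X(w) = -42 + w² + w*(27 - w) (X(w) = (w² + w*(27 - w)) - 42 = -42 + w² + w*(27 - w))
X(-56) + Y(55) = (-42 + 27*(-56)) + 55 = (-42 - 1512) + 55 = -1554 + 55 = -1499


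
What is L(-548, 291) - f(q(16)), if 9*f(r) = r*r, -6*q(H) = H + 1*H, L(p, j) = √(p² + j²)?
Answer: -256/81 + √384985 ≈ 617.31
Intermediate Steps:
L(p, j) = √(j² + p²)
q(H) = -H/3 (q(H) = -(H + 1*H)/6 = -(H + H)/6 = -H/3)
f(r) = r²/9 (f(r) = (r*r)/9 = r²/9)
L(-548, 291) - f(q(16)) = √(291² + (-548)²) - (-⅓*16)²/9 = √(84681 + 300304) - (-16/3)²/9 = √384985 - 256/(9*9) = √384985 - 1*256/81 = √384985 - 256/81 = -256/81 + √384985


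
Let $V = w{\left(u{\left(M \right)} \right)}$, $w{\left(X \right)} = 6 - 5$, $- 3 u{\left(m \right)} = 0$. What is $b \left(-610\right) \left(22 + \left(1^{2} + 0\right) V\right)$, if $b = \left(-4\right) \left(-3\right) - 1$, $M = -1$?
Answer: $-154330$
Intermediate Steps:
$b = 11$ ($b = 12 - 1 = 11$)
$u{\left(m \right)} = 0$ ($u{\left(m \right)} = \left(- \frac{1}{3}\right) 0 = 0$)
$w{\left(X \right)} = 1$
$V = 1$
$b \left(-610\right) \left(22 + \left(1^{2} + 0\right) V\right) = 11 \left(-610\right) \left(22 + \left(1^{2} + 0\right) 1\right) = - 6710 \left(22 + \left(1 + 0\right) 1\right) = - 6710 \left(22 + 1 \cdot 1\right) = - 6710 \left(22 + 1\right) = \left(-6710\right) 23 = -154330$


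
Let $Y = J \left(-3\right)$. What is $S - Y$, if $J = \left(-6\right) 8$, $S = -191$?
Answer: $-335$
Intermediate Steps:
$J = -48$
$Y = 144$ ($Y = \left(-48\right) \left(-3\right) = 144$)
$S - Y = -191 - 144 = -335$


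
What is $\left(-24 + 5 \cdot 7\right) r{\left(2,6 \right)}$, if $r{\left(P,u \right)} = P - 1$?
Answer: $11$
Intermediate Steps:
$r{\left(P,u \right)} = -1 + P$
$\left(-24 + 5 \cdot 7\right) r{\left(2,6 \right)} = \left(-24 + 5 \cdot 7\right) \left(-1 + 2\right) = \left(-24 + 35\right) 1 = 11 \cdot 1 = 11$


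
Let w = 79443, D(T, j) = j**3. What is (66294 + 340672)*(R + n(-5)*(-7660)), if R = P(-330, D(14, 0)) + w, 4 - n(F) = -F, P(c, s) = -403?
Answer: 35283952200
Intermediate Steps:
n(F) = 4 + F (n(F) = 4 - (-1)*F = 4 + F)
R = 79040 (R = -403 + 79443 = 79040)
(66294 + 340672)*(R + n(-5)*(-7660)) = (66294 + 340672)*(79040 + (4 - 5)*(-7660)) = 406966*(79040 - 1*(-7660)) = 406966*(79040 + 7660) = 406966*86700 = 35283952200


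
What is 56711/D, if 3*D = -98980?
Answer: -170133/98980 ≈ -1.7189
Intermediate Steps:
D = -98980/3 (D = (⅓)*(-98980) = -98980/3 ≈ -32993.)
56711/D = 56711/(-98980/3) = 56711*(-3/98980) = -170133/98980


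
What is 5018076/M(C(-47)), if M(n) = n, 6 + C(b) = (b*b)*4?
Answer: 2509038/4415 ≈ 568.30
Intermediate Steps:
C(b) = -6 + 4*b² (C(b) = -6 + (b*b)*4 = -6 + b²*4 = -6 + 4*b²)
5018076/M(C(-47)) = 5018076/(-6 + 4*(-47)²) = 5018076/(-6 + 4*2209) = 5018076/(-6 + 8836) = 5018076/8830 = 5018076*(1/8830) = 2509038/4415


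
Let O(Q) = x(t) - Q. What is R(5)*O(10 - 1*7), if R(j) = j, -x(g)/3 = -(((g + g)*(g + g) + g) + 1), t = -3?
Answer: 495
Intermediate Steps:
x(g) = 3 + 3*g + 12*g² (x(g) = -(-3)*(((g + g)*(g + g) + g) + 1) = -(-3)*(((2*g)*(2*g) + g) + 1) = -(-3)*((4*g² + g) + 1) = -(-3)*((g + 4*g²) + 1) = -(-3)*(1 + g + 4*g²) = -3*(-1 - g - 4*g²) = 3 + 3*g + 12*g²)
O(Q) = 102 - Q (O(Q) = (3 + 3*(-3) + 12*(-3)²) - Q = (3 - 9 + 12*9) - Q = (3 - 9 + 108) - Q = 102 - Q)
R(5)*O(10 - 1*7) = 5*(102 - (10 - 1*7)) = 5*(102 - (10 - 7)) = 5*(102 - 1*3) = 5*(102 - 3) = 5*99 = 495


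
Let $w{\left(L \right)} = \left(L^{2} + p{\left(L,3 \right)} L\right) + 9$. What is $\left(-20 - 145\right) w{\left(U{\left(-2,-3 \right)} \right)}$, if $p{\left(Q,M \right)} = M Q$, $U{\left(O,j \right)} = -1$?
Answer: $-2145$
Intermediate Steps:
$w{\left(L \right)} = 9 + 4 L^{2}$ ($w{\left(L \right)} = \left(L^{2} + 3 L L\right) + 9 = \left(L^{2} + 3 L^{2}\right) + 9 = 4 L^{2} + 9 = 9 + 4 L^{2}$)
$\left(-20 - 145\right) w{\left(U{\left(-2,-3 \right)} \right)} = \left(-20 - 145\right) \left(9 + 4 \left(-1\right)^{2}\right) = - 165 \left(9 + 4 \cdot 1\right) = - 165 \left(9 + 4\right) = \left(-165\right) 13 = -2145$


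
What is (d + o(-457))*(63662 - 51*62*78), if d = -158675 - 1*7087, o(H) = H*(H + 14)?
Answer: -6713133086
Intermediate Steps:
o(H) = H*(14 + H)
d = -165762 (d = -158675 - 7087 = -165762)
(d + o(-457))*(63662 - 51*62*78) = (-165762 - 457*(14 - 457))*(63662 - 51*62*78) = (-165762 - 457*(-443))*(63662 - 3162*78) = (-165762 + 202451)*(63662 - 246636) = 36689*(-182974) = -6713133086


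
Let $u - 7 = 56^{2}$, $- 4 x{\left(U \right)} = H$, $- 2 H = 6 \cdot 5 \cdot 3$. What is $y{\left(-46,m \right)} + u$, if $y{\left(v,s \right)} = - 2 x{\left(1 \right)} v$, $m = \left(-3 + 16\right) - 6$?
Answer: $4178$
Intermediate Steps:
$H = -45$ ($H = - \frac{6 \cdot 5 \cdot 3}{2} = - \frac{30 \cdot 3}{2} = \left(- \frac{1}{2}\right) 90 = -45$)
$m = 7$ ($m = 13 - 6 = 7$)
$x{\left(U \right)} = \frac{45}{4}$ ($x{\left(U \right)} = \left(- \frac{1}{4}\right) \left(-45\right) = \frac{45}{4}$)
$y{\left(v,s \right)} = - \frac{45 v}{2}$ ($y{\left(v,s \right)} = \left(-2\right) \frac{45}{4} v = - \frac{45 v}{2}$)
$u = 3143$ ($u = 7 + 56^{2} = 7 + 3136 = 3143$)
$y{\left(-46,m \right)} + u = \left(- \frac{45}{2}\right) \left(-46\right) + 3143 = 1035 + 3143 = 4178$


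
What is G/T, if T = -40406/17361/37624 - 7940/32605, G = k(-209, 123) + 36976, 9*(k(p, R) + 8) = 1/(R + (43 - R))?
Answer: -3385465160016027036/22306886975297 ≈ -1.5177e+5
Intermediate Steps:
k(p, R) = -3095/387 (k(p, R) = -8 + 1/(9*(R + (43 - R))) = -8 + (⅑)/43 = -8 + (⅑)*(1/43) = -8 + 1/387 = -3095/387)
G = 14306617/387 (G = -3095/387 + 36976 = 14306617/387 ≈ 36968.)
T = -518764813379/2129726855772 (T = -40406*1/17361*(1/37624) - 7940*1/32605 = -40406/17361*1/37624 - 1588/6521 = -20203/326595132 - 1588/6521 = -518764813379/2129726855772 ≈ -0.24358)
G/T = 14306617/(387*(-518764813379/2129726855772)) = (14306617/387)*(-2129726855772/518764813379) = -3385465160016027036/22306886975297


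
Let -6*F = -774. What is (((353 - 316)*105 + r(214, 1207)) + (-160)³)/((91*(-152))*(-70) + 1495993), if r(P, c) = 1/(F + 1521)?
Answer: -6751989749/4065984450 ≈ -1.6606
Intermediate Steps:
F = 129 (F = -⅙*(-774) = 129)
r(P, c) = 1/1650 (r(P, c) = 1/(129 + 1521) = 1/1650)
(((353 - 316)*105 + r(214, 1207)) + (-160)³)/((91*(-152))*(-70) + 1495993) = (((353 - 316)*105 + 1/1650) + (-160)³)/((91*(-152))*(-70) + 1495993) = ((37*105 + 1/1650) - 4096000)/(-13832*(-70) + 1495993) = ((3885 + 1/1650) - 4096000)/(968240 + 1495993) = (6410251/1650 - 4096000)/2464233 = -6751989749/1650*1/2464233 = -6751989749/4065984450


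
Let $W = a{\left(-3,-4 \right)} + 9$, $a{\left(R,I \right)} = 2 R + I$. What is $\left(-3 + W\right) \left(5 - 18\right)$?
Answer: $52$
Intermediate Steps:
$a{\left(R,I \right)} = I + 2 R$
$W = -1$ ($W = \left(-4 + 2 \left(-3\right)\right) + 9 = \left(-4 - 6\right) + 9 = -10 + 9 = -1$)
$\left(-3 + W\right) \left(5 - 18\right) = \left(-3 - 1\right) \left(5 - 18\right) = - 4 \left(5 - 18\right) = \left(-4\right) \left(-13\right) = 52$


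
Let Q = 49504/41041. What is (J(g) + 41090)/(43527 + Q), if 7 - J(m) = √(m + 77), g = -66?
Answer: 18534747/19631221 - 451*√11/19631221 ≈ 0.94407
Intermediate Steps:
Q = 544/451 (Q = 49504*(1/41041) = 544/451 ≈ 1.2062)
J(m) = 7 - √(77 + m) (J(m) = 7 - √(m + 77) = 7 - √(77 + m))
(J(g) + 41090)/(43527 + Q) = ((7 - √(77 - 66)) + 41090)/(43527 + 544/451) = ((7 - √11) + 41090)/(19631221/451) = (41097 - √11)*(451/19631221) = 18534747/19631221 - 451*√11/19631221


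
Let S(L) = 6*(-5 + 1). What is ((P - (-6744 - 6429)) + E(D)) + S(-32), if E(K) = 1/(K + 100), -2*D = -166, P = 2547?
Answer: 2872369/183 ≈ 15696.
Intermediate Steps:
S(L) = -24 (S(L) = 6*(-4) = -24)
D = 83 (D = -1/2*(-166) = 83)
E(K) = 1/(100 + K)
((P - (-6744 - 6429)) + E(D)) + S(-32) = ((2547 - (-6744 - 6429)) + 1/(100 + 83)) - 24 = ((2547 - 1*(-13173)) + 1/183) - 24 = ((2547 + 13173) + 1/183) - 24 = (15720 + 1/183) - 24 = 2876761/183 - 24 = 2872369/183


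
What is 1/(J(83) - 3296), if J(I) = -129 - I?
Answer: -1/3508 ≈ -0.00028506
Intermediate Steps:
1/(J(83) - 3296) = 1/((-129 - 1*83) - 3296) = 1/((-129 - 83) - 3296) = 1/(-212 - 3296) = 1/(-3508) = -1/3508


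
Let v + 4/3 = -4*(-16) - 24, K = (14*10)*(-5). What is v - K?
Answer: 2216/3 ≈ 738.67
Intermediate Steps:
K = -700 (K = 140*(-5) = -700)
v = 116/3 (v = -4/3 + (-4*(-16) - 24) = -4/3 + (64 - 24) = -4/3 + 40 = 116/3 ≈ 38.667)
v - K = 116/3 - 1*(-700) = 116/3 + 700 = 2216/3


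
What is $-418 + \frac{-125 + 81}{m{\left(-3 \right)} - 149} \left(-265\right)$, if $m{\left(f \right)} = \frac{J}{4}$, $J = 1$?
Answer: $- \frac{59070}{119} \approx -496.39$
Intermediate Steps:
$m{\left(f \right)} = \frac{1}{4}$ ($m{\left(f \right)} = 1 \cdot \frac{1}{4} = \frac{1}{4}$)
$-418 + \frac{-125 + 81}{m{\left(-3 \right)} - 149} \left(-265\right) = -418 + \frac{-125 + 81}{\frac{1}{4} - 149} \left(-265\right) = -418 + - \frac{44}{- \frac{595}{4}} \left(-265\right) = -418 + \left(-44\right) \left(- \frac{4}{595}\right) \left(-265\right) = -418 + \frac{176}{595} \left(-265\right) = -418 - \frac{9328}{119} = - \frac{59070}{119}$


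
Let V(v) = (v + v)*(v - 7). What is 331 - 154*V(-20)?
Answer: -165989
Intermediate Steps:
V(v) = 2*v*(-7 + v) (V(v) = (2*v)*(-7 + v) = 2*v*(-7 + v))
331 - 154*V(-20) = 331 - 308*(-20)*(-7 - 20) = 331 - 308*(-20)*(-27) = 331 - 154*1080 = 331 - 166320 = -165989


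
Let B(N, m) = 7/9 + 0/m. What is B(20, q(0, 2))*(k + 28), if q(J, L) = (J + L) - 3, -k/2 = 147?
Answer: -1862/9 ≈ -206.89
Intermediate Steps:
k = -294 (k = -2*147 = -294)
q(J, L) = -3 + J + L
B(N, m) = 7/9 (B(N, m) = 7*(1/9) + 0 = 7/9 + 0 = 7/9)
B(20, q(0, 2))*(k + 28) = 7*(-294 + 28)/9 = (7/9)*(-266) = -1862/9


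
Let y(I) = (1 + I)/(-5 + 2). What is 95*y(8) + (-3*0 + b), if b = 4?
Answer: -281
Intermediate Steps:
y(I) = -⅓ - I/3 (y(I) = (1 + I)/(-3) = (1 + I)*(-⅓) = -⅓ - I/3)
95*y(8) + (-3*0 + b) = 95*(-⅓ - ⅓*8) + (-3*0 + 4) = 95*(-⅓ - 8/3) + (0 + 4) = 95*(-3) + 4 = -285 + 4 = -281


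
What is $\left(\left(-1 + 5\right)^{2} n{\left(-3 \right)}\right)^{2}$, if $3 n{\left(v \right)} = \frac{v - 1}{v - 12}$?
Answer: $\frac{4096}{2025} \approx 2.0227$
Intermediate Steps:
$n{\left(v \right)} = \frac{-1 + v}{3 \left(-12 + v\right)}$ ($n{\left(v \right)} = \frac{\left(v - 1\right) \frac{1}{v - 12}}{3} = \frac{\left(-1 + v\right) \frac{1}{v - 12}}{3} = \frac{\left(-1 + v\right) \frac{1}{-12 + v}}{3} = \frac{\frac{1}{-12 + v} \left(-1 + v\right)}{3} = \frac{-1 + v}{3 \left(-12 + v\right)}$)
$\left(\left(-1 + 5\right)^{2} n{\left(-3 \right)}\right)^{2} = \left(\left(-1 + 5\right)^{2} \frac{-1 - 3}{3 \left(-12 - 3\right)}\right)^{2} = \left(4^{2} \cdot \frac{1}{3} \frac{1}{-15} \left(-4\right)\right)^{2} = \left(16 \cdot \frac{1}{3} \left(- \frac{1}{15}\right) \left(-4\right)\right)^{2} = \left(16 \cdot \frac{4}{45}\right)^{2} = \left(\frac{64}{45}\right)^{2} = \frac{4096}{2025}$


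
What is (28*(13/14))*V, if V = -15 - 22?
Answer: -962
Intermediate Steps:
V = -37
(28*(13/14))*V = (28*(13/14))*(-37) = 26*(-37) = -962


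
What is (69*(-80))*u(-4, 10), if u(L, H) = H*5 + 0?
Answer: -276000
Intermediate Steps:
u(L, H) = 5*H (u(L, H) = 5*H + 0 = 5*H)
(69*(-80))*u(-4, 10) = (69*(-80))*(5*10) = -5520*50 = -276000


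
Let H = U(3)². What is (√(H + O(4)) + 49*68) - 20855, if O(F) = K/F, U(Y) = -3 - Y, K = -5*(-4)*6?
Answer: -17523 + √66 ≈ -17515.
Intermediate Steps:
K = 120 (K = 20*6 = 120)
O(F) = 120/F
H = 36 (H = (-3 - 1*3)² = (-3 - 3)² = (-6)² = 36)
(√(H + O(4)) + 49*68) - 20855 = (√(36 + 120/4) + 49*68) - 20855 = (√(36 + 120*(¼)) + 3332) - 20855 = (√(36 + 30) + 3332) - 20855 = (√66 + 3332) - 20855 = (3332 + √66) - 20855 = -17523 + √66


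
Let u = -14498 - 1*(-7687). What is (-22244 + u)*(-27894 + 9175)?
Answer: 543880545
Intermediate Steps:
u = -6811 (u = -14498 + 7687 = -6811)
(-22244 + u)*(-27894 + 9175) = (-22244 - 6811)*(-27894 + 9175) = -29055*(-18719) = 543880545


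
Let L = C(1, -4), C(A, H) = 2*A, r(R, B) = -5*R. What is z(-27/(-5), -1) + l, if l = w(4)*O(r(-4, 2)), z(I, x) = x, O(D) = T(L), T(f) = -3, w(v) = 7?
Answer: -22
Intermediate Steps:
L = 2 (L = 2*1 = 2)
O(D) = -3
l = -21 (l = 7*(-3) = -21)
z(-27/(-5), -1) + l = -1 - 21 = -22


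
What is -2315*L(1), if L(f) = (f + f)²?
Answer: -9260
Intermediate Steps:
L(f) = 4*f² (L(f) = (2*f)² = 4*f²)
-2315*L(1) = -9260*1² = -9260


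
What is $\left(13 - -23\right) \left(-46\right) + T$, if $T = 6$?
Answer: $-1650$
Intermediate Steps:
$\left(13 - -23\right) \left(-46\right) + T = \left(13 - -23\right) \left(-46\right) + 6 = \left(13 + 23\right) \left(-46\right) + 6 = 36 \left(-46\right) + 6 = -1656 + 6 = -1650$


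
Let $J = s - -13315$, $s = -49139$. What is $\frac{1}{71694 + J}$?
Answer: $\frac{1}{35870} \approx 2.7878 \cdot 10^{-5}$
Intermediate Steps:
$J = -35824$ ($J = -49139 - -13315 = -49139 + 13315 = -35824$)
$\frac{1}{71694 + J} = \frac{1}{71694 - 35824} = \frac{1}{35870}$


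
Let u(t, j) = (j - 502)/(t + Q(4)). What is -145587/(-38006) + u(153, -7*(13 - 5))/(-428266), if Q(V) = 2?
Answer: 155875247409/40691693990 ≈ 3.8306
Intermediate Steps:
u(t, j) = (-502 + j)/(2 + t) (u(t, j) = (j - 502)/(t + 2) = (-502 + j)/(2 + t))
-145587/(-38006) + u(153, -7*(13 - 5))/(-428266) = -145587/(-38006) + ((-502 - 7*(13 - 5))/(2 + 153))/(-428266) = -145587*(-1/38006) + ((-502 - 7*8)/155)*(-1/428266) = 145587/38006 + ((-502 - 56)/155)*(-1/428266) = 145587/38006 + ((1/155)*(-558))*(-1/428266) = 145587/38006 - 18/5*(-1/428266) = 145587/38006 + 9/1070665 = 155875247409/40691693990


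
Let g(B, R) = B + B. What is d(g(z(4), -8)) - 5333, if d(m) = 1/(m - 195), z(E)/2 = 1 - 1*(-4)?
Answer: -933276/175 ≈ -5333.0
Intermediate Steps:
z(E) = 10 (z(E) = 2*(1 - 1*(-4)) = 2*(1 + 4) = 2*5 = 10)
g(B, R) = 2*B
d(m) = 1/(-195 + m)
d(g(z(4), -8)) - 5333 = 1/(-195 + 2*10) - 5333 = 1/(-195 + 20) - 5333 = 1/(-175) - 5333 = -1/175 - 5333 = -933276/175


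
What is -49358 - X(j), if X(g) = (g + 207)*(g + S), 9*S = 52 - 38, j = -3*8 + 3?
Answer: -137224/3 ≈ -45741.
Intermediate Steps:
j = -21 (j = -24 + 3 = -21)
S = 14/9 (S = (52 - 38)/9 = (1/9)*14 = 14/9 ≈ 1.5556)
X(g) = (207 + g)*(14/9 + g) (X(g) = (g + 207)*(g + 14/9) = (207 + g)*(14/9 + g))
-49358 - X(j) = -49358 - (322 + (-21)**2 + (1877/9)*(-21)) = -49358 - (322 + 441 - 13139/3) = -49358 - 1*(-10850/3) = -49358 + 10850/3 = -137224/3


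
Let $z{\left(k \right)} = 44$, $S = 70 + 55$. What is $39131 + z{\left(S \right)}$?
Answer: $39175$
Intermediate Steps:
$S = 125$
$39131 + z{\left(S \right)} = 39131 + 44 = 39175$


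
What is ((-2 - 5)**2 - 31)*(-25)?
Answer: -450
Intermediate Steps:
((-2 - 5)**2 - 31)*(-25) = ((-7)**2 - 31)*(-25) = (49 - 31)*(-25) = 18*(-25) = -450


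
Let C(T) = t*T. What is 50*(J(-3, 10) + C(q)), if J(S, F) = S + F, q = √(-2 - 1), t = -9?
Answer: 350 - 450*I*√3 ≈ 350.0 - 779.42*I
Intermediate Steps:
q = I*√3 (q = √(-3) = I*√3 ≈ 1.732*I)
C(T) = -9*T
J(S, F) = F + S
50*(J(-3, 10) + C(q)) = 50*((10 - 3) - 9*I*√3) = 50*(7 - 9*I*√3) = 350 - 450*I*√3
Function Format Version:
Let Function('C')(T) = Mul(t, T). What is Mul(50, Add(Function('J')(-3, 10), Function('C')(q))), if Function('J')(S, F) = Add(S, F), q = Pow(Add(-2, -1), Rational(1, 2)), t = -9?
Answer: Add(350, Mul(-450, I, Pow(3, Rational(1, 2)))) ≈ Add(350.00, Mul(-779.42, I))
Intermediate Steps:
q = Mul(I, Pow(3, Rational(1, 2))) (q = Pow(-3, Rational(1, 2)) = Mul(I, Pow(3, Rational(1, 2))) ≈ Mul(1.7320, I))
Function('C')(T) = Mul(-9, T)
Function('J')(S, F) = Add(F, S)
Mul(50, Add(Function('J')(-3, 10), Function('C')(q))) = Mul(50, Add(Add(10, -3), Mul(-9, Mul(I, Pow(3, Rational(1, 2)))))) = Mul(50, Add(7, Mul(-9, I, Pow(3, Rational(1, 2))))) = Add(350, Mul(-450, I, Pow(3, Rational(1, 2))))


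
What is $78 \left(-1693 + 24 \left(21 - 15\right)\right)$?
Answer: $-120822$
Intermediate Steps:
$78 \left(-1693 + 24 \left(21 - 15\right)\right) = 78 \left(-1693 + 24 \cdot 6\right) = 78 \left(-1693 + 144\right) = 78 \left(-1549\right) = -120822$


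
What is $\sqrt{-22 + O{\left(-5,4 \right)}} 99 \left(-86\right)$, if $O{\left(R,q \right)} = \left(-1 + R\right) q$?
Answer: $- 8514 i \sqrt{46} \approx - 57745.0 i$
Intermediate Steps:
$O{\left(R,q \right)} = q \left(-1 + R\right)$
$\sqrt{-22 + O{\left(-5,4 \right)}} 99 \left(-86\right) = \sqrt{-22 + 4 \left(-1 - 5\right)} 99 \left(-86\right) = \sqrt{-22 + 4 \left(-6\right)} 99 \left(-86\right) = \sqrt{-22 - 24} \cdot 99 \left(-86\right) = \sqrt{-46} \cdot 99 \left(-86\right) = i \sqrt{46} \cdot 99 \left(-86\right) = 99 i \sqrt{46} \left(-86\right) = - 8514 i \sqrt{46}$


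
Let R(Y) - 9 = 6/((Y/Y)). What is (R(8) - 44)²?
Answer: 841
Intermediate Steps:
R(Y) = 15 (R(Y) = 9 + 6/((Y/Y)) = 9 + 6/1 = 9 + 6*1 = 9 + 6 = 15)
(R(8) - 44)² = (15 - 44)² = (-29)² = 841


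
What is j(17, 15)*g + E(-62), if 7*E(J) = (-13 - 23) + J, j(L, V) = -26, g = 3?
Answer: -92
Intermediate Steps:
E(J) = -36/7 + J/7 (E(J) = ((-13 - 23) + J)/7 = (-36 + J)/7 = -36/7 + J/7)
j(17, 15)*g + E(-62) = -26*3 + (-36/7 + (⅐)*(-62)) = -78 + (-36/7 - 62/7) = -78 - 14 = -92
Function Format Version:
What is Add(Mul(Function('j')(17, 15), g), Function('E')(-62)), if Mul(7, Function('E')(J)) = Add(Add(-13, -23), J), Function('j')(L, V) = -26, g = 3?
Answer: -92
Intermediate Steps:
Function('E')(J) = Add(Rational(-36, 7), Mul(Rational(1, 7), J)) (Function('E')(J) = Mul(Rational(1, 7), Add(Add(-13, -23), J)) = Mul(Rational(1, 7), Add(-36, J)) = Add(Rational(-36, 7), Mul(Rational(1, 7), J)))
Add(Mul(Function('j')(17, 15), g), Function('E')(-62)) = Add(Mul(-26, 3), Add(Rational(-36, 7), Mul(Rational(1, 7), -62))) = Add(-78, Add(Rational(-36, 7), Rational(-62, 7))) = Add(-78, -14) = -92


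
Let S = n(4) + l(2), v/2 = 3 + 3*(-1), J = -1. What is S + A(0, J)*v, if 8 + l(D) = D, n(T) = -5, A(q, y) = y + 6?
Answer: -11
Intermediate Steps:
A(q, y) = 6 + y
v = 0 (v = 2*(3 + 3*(-1)) = 2*(3 - 3) = 2*0 = 0)
l(D) = -8 + D
S = -11 (S = -5 + (-8 + 2) = -5 - 6 = -11)
S + A(0, J)*v = -11 + (6 - 1)*0 = -11 + 5*0 = -11 + 0 = -11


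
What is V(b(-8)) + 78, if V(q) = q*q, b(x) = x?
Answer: 142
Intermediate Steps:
V(q) = q²
V(b(-8)) + 78 = (-8)² + 78 = 64 + 78 = 142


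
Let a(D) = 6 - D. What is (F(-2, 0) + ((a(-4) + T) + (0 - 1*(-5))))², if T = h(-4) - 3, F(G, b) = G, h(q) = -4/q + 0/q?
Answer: 121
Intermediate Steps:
h(q) = -4/q (h(q) = -4/q + 0 = -4/q)
T = -2 (T = -4/(-4) - 3 = -4*(-¼) - 3 = 1 - 3 = -2)
(F(-2, 0) + ((a(-4) + T) + (0 - 1*(-5))))² = (-2 + (((6 - 1*(-4)) - 2) + (0 - 1*(-5))))² = (-2 + (((6 + 4) - 2) + (0 + 5)))² = (-2 + ((10 - 2) + 5))² = (-2 + (8 + 5))² = (-2 + 13)² = 11² = 121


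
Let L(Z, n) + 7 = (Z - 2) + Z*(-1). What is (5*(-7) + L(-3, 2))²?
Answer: 1936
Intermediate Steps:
L(Z, n) = -9 (L(Z, n) = -7 + ((Z - 2) + Z*(-1)) = -7 + ((-2 + Z) - Z) = -7 - 2 = -9)
(5*(-7) + L(-3, 2))² = (5*(-7) - 9)² = (-35 - 9)² = (-44)² = 1936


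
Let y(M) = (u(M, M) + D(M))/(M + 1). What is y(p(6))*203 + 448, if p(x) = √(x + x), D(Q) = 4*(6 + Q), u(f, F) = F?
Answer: 12236/11 + 7714*√3/11 ≈ 2327.0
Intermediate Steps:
D(Q) = 24 + 4*Q
p(x) = √2*√x (p(x) = √(2*x) = √2*√x)
y(M) = (24 + 5*M)/(1 + M) (y(M) = (M + (24 + 4*M))/(M + 1) = (24 + 5*M)/(1 + M))
y(p(6))*203 + 448 = ((24 + 5*(√2*√6))/(1 + √2*√6))*203 + 448 = ((24 + 5*(2*√3))/(1 + 2*√3))*203 + 448 = ((24 + 10*√3)/(1 + 2*√3))*203 + 448 = 203*(24 + 10*√3)/(1 + 2*√3) + 448 = 448 + 203*(24 + 10*√3)/(1 + 2*√3)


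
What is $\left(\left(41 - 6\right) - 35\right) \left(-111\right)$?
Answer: $0$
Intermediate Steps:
$\left(\left(41 - 6\right) - 35\right) \left(-111\right) = \left(35 - 35\right) \left(-111\right) = 0 \left(-111\right) = 0$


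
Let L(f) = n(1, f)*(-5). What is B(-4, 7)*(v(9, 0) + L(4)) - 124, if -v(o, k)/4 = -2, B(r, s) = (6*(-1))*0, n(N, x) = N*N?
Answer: -124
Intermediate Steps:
n(N, x) = N²
B(r, s) = 0 (B(r, s) = -6*0 = 0)
L(f) = -5 (L(f) = 1²*(-5) = 1*(-5) = -5)
v(o, k) = 8 (v(o, k) = -4*(-2) = 8)
B(-4, 7)*(v(9, 0) + L(4)) - 124 = 0*(8 - 5) - 124 = 0*3 - 124 = 0 - 124 = -124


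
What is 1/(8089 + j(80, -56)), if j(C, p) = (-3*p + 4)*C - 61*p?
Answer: 1/25265 ≈ 3.9580e-5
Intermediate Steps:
j(C, p) = -61*p + C*(4 - 3*p) (j(C, p) = (4 - 3*p)*C - 61*p = C*(4 - 3*p) - 61*p = -61*p + C*(4 - 3*p))
1/(8089 + j(80, -56)) = 1/(8089 + (-61*(-56) + 4*80 - 3*80*(-56))) = 1/(8089 + (3416 + 320 + 13440)) = 1/(8089 + 17176) = 1/25265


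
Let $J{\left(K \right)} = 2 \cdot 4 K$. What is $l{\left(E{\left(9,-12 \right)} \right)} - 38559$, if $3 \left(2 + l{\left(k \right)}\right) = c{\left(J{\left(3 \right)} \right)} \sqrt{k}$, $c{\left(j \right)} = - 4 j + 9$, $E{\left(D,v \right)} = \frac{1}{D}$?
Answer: $- \frac{115712}{3} \approx -38571.0$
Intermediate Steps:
$J{\left(K \right)} = 8 K$
$c{\left(j \right)} = 9 - 4 j$
$l{\left(k \right)} = -2 - 29 \sqrt{k}$ ($l{\left(k \right)} = -2 + \frac{\left(9 - 4 \cdot 8 \cdot 3\right) \sqrt{k}}{3} = -2 + \frac{\left(9 - 96\right) \sqrt{k}}{3} = -2 + \frac{\left(-87\right) \sqrt{k}}{3} = -2 - 29 \sqrt{k}$)
$l{\left(E{\left(9,-12 \right)} \right)} - 38559 = \left(-2 - 29 \sqrt{\frac{1}{9}}\right) - 38559 = \left(-2 - \frac{29}{3}\right) - 38559 = - \frac{35}{3} - 38559 = - \frac{115712}{3}$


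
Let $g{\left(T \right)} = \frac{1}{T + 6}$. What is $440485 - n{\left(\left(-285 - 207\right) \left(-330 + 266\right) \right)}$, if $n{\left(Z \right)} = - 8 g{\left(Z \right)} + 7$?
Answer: $\frac{6936207070}{15747} \approx 4.4048 \cdot 10^{5}$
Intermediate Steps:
$g{\left(T \right)} = \frac{1}{6 + T}$
$n{\left(Z \right)} = 7 - \frac{8}{6 + Z}$ ($n{\left(Z \right)} = - \frac{8}{6 + Z} + 7 = 7 - \frac{8}{6 + Z}$)
$440485 - n{\left(\left(-285 - 207\right) \left(-330 + 266\right) \right)} = 440485 - \frac{34 + 7 \left(-285 - 207\right) \left(-330 + 266\right)}{6 + \left(-285 - 207\right) \left(-330 + 266\right)} = 440485 - \frac{34 + 7 \left(\left(-492\right) \left(-64\right)\right)}{6 - -31488} = 440485 - \frac{34 + 7 \cdot 31488}{6 + 31488} = 440485 - \frac{34 + 220416}{31494} = 440485 - \frac{1}{31494} \cdot 220450 = 440485 - \frac{110225}{15747} = \frac{6936207070}{15747}$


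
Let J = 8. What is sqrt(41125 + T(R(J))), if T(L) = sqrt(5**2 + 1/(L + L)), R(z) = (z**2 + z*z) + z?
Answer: sqrt(47540500 + 17*sqrt(115617))/34 ≈ 202.81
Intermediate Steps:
R(z) = z + 2*z**2 (R(z) = (z**2 + z**2) + z = 2*z**2 + z = z + 2*z**2)
T(L) = sqrt(25 + 1/(2*L))
sqrt(41125 + T(R(J))) = sqrt(41125 + sqrt(100 + 2/((8*(1 + 2*8))))/2) = sqrt(41125 + sqrt(100 + 2/((8*(1 + 16))))/2) = sqrt(41125 + sqrt(100 + 2/((8*17)))/2) = sqrt(41125 + sqrt(100 + 2/136)/2) = sqrt(41125 + sqrt(100 + 2*(1/136))/2) = sqrt(41125 + sqrt(100 + 1/68)/2) = sqrt(41125 + sqrt(6801/68)/2) = sqrt(41125 + (sqrt(115617)/34)/2) = sqrt(41125 + sqrt(115617)/68)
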